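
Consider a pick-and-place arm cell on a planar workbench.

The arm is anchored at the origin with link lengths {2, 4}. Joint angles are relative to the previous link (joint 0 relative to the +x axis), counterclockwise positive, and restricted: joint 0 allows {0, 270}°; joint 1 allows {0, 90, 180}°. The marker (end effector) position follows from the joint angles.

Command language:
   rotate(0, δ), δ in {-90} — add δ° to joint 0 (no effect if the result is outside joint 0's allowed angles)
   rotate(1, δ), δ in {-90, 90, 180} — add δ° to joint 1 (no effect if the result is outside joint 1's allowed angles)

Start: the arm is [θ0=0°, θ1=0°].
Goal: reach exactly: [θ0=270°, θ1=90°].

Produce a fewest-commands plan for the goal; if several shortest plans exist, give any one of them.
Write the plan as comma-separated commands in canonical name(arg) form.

rotate(1, 90), rotate(0, -90)

t0: [θ0=0°, θ1=0°]
t=1 rotate(1, 90) ⇒ [θ0=0°, θ1=90°]
t=2 rotate(0, -90) ⇒ [θ0=270°, θ1=90°]
minimal: 2 command(s), checked below 2.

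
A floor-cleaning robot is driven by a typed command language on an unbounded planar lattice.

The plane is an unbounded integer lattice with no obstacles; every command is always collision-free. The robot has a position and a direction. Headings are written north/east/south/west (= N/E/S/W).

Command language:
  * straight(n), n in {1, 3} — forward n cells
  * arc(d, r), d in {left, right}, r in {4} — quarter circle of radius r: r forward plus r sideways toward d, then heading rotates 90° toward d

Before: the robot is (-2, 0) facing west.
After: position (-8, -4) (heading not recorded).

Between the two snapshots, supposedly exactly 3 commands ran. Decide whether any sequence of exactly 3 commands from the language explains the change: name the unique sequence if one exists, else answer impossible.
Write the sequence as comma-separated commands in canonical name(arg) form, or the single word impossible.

key: order matters: swapping straight(1) and arc(left, 4) lands elsewhere
from: (-2, 0) facing west
t=1 straight(1) ⇒ (-3, 0) facing west
t=2 straight(1) ⇒ (-4, 0) facing west
t=3 arc(left, 4) ⇒ (-8, -4) facing south
uniquely the one of 64 3-step routes that fits.

straight(1), straight(1), arc(left, 4)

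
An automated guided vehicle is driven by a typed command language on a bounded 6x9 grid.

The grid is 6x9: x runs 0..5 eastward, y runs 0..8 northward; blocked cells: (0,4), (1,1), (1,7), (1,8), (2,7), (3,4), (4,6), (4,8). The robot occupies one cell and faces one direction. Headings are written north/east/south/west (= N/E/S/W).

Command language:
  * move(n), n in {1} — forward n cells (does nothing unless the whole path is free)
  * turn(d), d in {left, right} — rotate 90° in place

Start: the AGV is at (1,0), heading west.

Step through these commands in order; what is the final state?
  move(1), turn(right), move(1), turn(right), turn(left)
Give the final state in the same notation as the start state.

at (0,1), heading north

t0: at (1,0), heading west
step 1 (move(1)): at (0,0), heading west
step 2 (turn(right)): at (0,0), heading north
step 3 (move(1)): at (0,1), heading north
step 4 (turn(right)): at (0,1), heading east
step 5 (turn(left)): at (0,1), heading north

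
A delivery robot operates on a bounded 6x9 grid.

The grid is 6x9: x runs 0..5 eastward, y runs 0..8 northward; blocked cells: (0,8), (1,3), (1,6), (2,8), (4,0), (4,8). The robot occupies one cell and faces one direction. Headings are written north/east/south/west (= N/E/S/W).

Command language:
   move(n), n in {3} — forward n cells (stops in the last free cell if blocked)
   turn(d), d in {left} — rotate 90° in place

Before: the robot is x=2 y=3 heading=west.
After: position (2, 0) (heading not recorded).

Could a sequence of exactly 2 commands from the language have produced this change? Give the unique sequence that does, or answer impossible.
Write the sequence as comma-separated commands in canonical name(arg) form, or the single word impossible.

key: order matters: swapping turn(left) and move(3) lands elsewhere
start: x=2 y=3 heading=west
1. turn(left) → x=2 y=3 heading=south
2. move(3) → x=2 y=0 heading=south
all 4 alternatives checked — unique.

turn(left), move(3)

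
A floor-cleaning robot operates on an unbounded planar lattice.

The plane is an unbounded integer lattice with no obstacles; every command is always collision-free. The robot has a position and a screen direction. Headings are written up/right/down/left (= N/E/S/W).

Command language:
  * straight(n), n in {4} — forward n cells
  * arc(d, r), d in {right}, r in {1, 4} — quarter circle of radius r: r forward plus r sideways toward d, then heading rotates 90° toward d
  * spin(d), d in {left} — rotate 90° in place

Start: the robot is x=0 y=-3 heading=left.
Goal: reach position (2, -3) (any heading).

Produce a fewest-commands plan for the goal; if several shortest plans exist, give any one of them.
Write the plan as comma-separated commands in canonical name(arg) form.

t0: x=0 y=-3 heading=left
1. spin(left) → x=0 y=-3 heading=down
2. spin(left) → x=0 y=-3 heading=right
3. spin(left) → x=0 y=-3 heading=up
4. arc(right, 1) → x=1 y=-2 heading=right
5. arc(right, 1) → x=2 y=-3 heading=down
nothing shorter than 5 reaches the goal.

spin(left), spin(left), spin(left), arc(right, 1), arc(right, 1)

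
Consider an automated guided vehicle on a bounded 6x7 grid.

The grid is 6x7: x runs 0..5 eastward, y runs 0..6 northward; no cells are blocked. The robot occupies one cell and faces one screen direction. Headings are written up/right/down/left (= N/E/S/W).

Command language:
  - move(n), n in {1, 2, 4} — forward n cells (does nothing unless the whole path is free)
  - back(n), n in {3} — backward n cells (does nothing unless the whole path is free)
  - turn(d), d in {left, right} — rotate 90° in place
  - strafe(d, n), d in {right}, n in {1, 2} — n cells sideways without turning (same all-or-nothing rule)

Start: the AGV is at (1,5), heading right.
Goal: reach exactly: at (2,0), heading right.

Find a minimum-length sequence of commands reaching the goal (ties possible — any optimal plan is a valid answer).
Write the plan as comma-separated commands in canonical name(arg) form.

move(1), strafe(right, 1), strafe(right, 2), strafe(right, 2)

t0: at (1,5), heading right
[1] after move(1): at (2,5), heading right
[2] after strafe(right, 1): at (2,4), heading right
[3] after strafe(right, 2): at (2,2), heading right
[4] after strafe(right, 2): at (2,0), heading right
nothing shorter than 4 reaches the goal.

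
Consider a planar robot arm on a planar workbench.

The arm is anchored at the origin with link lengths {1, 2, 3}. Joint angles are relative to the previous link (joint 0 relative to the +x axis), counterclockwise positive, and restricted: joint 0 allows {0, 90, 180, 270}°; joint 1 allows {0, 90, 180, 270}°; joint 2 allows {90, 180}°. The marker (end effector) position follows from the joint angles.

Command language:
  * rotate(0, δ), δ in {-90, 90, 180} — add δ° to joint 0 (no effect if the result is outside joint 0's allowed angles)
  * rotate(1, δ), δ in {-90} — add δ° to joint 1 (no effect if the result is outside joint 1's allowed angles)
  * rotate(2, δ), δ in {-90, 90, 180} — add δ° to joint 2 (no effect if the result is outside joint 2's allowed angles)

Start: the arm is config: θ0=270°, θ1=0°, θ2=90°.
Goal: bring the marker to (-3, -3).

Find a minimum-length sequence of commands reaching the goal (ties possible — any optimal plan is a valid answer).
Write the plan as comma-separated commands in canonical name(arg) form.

initial: config: θ0=270°, θ1=0°, θ2=90°
1. rotate(0, -90) → config: θ0=180°, θ1=0°, θ2=90°
minimal: 1 command(s), checked below 1.

rotate(0, -90)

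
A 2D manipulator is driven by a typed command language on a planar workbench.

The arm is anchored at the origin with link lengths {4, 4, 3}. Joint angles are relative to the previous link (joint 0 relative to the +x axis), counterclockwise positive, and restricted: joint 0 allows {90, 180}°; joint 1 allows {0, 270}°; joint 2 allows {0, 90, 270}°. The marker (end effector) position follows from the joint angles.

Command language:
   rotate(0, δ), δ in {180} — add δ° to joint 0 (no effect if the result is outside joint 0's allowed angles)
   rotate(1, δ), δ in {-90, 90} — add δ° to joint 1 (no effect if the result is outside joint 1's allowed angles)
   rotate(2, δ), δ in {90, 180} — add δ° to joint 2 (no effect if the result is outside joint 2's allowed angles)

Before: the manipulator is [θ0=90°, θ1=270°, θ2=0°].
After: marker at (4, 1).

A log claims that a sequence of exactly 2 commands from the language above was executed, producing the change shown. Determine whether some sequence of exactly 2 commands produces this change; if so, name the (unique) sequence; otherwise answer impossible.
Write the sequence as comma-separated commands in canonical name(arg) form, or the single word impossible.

key: order matters: swapping rotate(2, 90) and rotate(2, 180) lands elsewhere
t0: [θ0=90°, θ1=270°, θ2=0°]
[1] after rotate(2, 90): [θ0=90°, θ1=270°, θ2=90°]
[2] after rotate(2, 180): [θ0=90°, θ1=270°, θ2=270°]
no rival 2-sequence matches.

rotate(2, 90), rotate(2, 180)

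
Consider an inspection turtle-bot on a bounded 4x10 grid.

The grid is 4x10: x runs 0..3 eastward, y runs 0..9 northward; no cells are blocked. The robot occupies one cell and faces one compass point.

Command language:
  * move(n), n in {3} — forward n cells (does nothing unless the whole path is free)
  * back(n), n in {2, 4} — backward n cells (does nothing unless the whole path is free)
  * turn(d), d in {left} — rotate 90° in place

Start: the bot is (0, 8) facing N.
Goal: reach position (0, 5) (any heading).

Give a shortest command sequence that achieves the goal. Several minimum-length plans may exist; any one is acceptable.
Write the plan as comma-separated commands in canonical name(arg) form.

begin: (0, 8) facing N
step 1 (back(2)): (0, 6) facing N
step 2 (move(3)): (0, 9) facing N
step 3 (back(4)): (0, 5) facing N
no 2-step plan works, so 3 is optimal.

back(2), move(3), back(4)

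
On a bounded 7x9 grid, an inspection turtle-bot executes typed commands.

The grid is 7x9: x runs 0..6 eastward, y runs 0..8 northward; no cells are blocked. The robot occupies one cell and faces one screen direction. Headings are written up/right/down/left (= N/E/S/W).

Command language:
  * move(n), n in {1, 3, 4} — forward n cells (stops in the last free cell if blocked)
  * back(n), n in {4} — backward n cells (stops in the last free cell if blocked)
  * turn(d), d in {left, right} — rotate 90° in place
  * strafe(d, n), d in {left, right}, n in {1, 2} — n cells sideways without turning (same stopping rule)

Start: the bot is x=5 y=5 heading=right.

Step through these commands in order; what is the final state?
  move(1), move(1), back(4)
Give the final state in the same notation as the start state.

x=2 y=5 heading=right

t0: x=5 y=5 heading=right
1. move(1) → x=6 y=5 heading=right
2. move(1) → x=6 y=5 heading=right
3. back(4) → x=2 y=5 heading=right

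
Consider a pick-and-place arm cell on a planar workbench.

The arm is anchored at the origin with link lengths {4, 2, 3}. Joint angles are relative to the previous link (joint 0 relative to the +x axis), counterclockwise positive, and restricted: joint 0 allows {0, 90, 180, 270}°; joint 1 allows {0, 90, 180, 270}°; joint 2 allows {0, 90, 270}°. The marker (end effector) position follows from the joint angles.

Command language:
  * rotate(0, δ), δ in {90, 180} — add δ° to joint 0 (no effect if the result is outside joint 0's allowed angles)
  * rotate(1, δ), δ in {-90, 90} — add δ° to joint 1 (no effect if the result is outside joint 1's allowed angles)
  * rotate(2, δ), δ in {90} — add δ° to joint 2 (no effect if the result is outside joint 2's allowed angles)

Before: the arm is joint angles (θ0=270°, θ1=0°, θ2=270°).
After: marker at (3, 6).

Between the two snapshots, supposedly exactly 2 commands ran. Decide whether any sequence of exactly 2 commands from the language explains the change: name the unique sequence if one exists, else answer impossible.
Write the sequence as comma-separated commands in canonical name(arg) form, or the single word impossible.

rotate(0, 90), rotate(0, 90)

t0: joint angles (θ0=270°, θ1=0°, θ2=270°)
1. rotate(0, 90) → joint angles (θ0=0°, θ1=0°, θ2=270°)
2. rotate(0, 90) → joint angles (θ0=90°, θ1=0°, θ2=270°)
uniquely the one of 25 2-step routes that fits.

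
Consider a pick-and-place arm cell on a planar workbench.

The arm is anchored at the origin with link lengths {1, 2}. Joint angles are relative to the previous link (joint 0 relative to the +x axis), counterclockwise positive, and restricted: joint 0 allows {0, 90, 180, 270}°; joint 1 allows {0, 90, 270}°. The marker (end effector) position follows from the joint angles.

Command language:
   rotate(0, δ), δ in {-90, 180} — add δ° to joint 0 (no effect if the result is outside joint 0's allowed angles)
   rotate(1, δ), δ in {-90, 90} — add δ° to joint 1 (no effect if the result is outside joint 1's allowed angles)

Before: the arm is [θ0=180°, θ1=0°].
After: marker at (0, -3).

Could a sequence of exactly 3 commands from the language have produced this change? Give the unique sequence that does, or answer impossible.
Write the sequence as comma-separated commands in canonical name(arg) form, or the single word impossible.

rotate(0, -90), rotate(0, -90), rotate(0, -90)

begin: [θ0=180°, θ1=0°]
step 1 (rotate(0, -90)): [θ0=90°, θ1=0°]
step 2 (rotate(0, -90)): [θ0=0°, θ1=0°]
step 3 (rotate(0, -90)): [θ0=270°, θ1=0°]
no rival 3-sequence matches.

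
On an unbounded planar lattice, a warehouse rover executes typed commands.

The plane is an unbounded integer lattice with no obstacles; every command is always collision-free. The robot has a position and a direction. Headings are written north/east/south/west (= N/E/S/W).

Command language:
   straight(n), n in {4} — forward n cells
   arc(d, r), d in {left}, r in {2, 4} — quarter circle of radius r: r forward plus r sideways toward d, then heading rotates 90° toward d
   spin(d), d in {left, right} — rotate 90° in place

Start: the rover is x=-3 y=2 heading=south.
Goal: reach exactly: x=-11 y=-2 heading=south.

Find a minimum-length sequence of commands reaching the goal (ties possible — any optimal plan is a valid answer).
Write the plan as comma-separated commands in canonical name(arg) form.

begin: x=-3 y=2 heading=south
[1] after spin(right): x=-3 y=2 heading=west
[2] after straight(4): x=-7 y=2 heading=west
[3] after arc(left, 4): x=-11 y=-2 heading=south
minimal: 3 command(s), checked below 3.

spin(right), straight(4), arc(left, 4)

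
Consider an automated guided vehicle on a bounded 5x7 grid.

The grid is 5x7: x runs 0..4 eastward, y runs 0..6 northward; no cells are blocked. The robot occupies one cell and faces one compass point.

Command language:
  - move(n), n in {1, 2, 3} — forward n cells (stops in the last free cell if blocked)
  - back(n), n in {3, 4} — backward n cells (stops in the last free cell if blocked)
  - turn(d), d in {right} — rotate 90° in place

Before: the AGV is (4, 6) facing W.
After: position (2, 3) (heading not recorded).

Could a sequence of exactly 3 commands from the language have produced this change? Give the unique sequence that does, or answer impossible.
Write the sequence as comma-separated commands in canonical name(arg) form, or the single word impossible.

key: order matters: swapping move(2) and back(3) lands elsewhere
from: (4, 6) facing W
t=1 move(2) ⇒ (2, 6) facing W
t=2 turn(right) ⇒ (2, 6) facing N
t=3 back(3) ⇒ (2, 3) facing N
all 216 alternatives checked — unique.

move(2), turn(right), back(3)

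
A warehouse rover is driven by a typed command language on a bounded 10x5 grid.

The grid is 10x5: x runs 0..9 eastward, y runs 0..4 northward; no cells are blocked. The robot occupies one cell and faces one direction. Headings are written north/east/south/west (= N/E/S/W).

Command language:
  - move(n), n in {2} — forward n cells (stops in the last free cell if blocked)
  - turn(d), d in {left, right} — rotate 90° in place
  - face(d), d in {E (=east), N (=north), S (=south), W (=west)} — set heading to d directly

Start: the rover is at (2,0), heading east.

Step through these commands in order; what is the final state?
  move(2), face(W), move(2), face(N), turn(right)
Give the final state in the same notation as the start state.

at (2,0), heading east

t0: at (2,0), heading east
1. move(2) → at (4,0), heading east
2. face(W) → at (4,0), heading west
3. move(2) → at (2,0), heading west
4. face(N) → at (2,0), heading north
5. turn(right) → at (2,0), heading east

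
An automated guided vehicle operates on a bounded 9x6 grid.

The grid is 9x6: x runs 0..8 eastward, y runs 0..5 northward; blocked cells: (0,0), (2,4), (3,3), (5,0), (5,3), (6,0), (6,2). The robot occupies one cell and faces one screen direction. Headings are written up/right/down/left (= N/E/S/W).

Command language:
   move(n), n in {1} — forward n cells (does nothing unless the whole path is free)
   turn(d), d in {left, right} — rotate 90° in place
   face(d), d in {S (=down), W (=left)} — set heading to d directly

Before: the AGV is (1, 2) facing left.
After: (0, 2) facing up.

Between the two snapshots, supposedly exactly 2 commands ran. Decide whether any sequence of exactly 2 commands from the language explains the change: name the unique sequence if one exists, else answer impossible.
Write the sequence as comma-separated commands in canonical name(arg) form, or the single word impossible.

move(1), turn(right)

key: running turn(right) before move(1) would end elsewhere — order is forced
initial: (1, 2) facing left
[1] after move(1): (0, 2) facing left
[2] after turn(right): (0, 2) facing up
no rival 2-sequence matches.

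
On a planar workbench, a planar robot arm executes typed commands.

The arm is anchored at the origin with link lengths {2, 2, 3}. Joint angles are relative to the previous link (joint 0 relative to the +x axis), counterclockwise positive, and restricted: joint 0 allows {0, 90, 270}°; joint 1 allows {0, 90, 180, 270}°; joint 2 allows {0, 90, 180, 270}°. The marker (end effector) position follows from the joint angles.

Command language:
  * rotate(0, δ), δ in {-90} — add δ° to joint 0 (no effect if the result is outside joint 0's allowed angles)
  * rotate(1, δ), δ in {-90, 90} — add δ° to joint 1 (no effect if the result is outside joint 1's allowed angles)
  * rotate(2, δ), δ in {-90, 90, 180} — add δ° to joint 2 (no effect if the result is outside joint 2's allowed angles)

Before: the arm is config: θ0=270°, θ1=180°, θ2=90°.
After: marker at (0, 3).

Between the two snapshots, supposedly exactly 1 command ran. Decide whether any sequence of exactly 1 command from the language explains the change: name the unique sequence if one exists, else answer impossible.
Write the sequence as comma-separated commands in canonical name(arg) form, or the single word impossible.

rotate(2, -90)

start: config: θ0=270°, θ1=180°, θ2=90°
t=1 rotate(2, -90) ⇒ config: θ0=270°, θ1=180°, θ2=0°
no other 1-command option fits: unique.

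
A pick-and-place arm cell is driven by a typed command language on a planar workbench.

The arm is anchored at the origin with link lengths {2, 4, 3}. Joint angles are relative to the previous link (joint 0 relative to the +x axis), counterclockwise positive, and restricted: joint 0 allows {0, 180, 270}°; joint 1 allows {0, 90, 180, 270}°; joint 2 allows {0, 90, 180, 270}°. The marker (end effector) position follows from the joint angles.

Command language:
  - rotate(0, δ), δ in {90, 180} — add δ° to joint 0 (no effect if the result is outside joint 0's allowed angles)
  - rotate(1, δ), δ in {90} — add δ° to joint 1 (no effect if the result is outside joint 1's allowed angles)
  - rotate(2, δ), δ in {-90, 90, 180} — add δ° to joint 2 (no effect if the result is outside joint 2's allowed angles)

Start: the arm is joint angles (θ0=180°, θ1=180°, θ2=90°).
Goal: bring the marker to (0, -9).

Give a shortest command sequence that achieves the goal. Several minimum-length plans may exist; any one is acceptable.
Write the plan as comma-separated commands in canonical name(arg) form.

begin: joint angles (θ0=180°, θ1=180°, θ2=90°)
step 1 (rotate(2, -90)): joint angles (θ0=180°, θ1=180°, θ2=0°)
step 2 (rotate(0, 90)): joint angles (θ0=270°, θ1=180°, θ2=0°)
step 3 (rotate(1, 90)): joint angles (θ0=270°, θ1=270°, θ2=0°)
step 4 (rotate(1, 90)): joint angles (θ0=270°, θ1=0°, θ2=0°)
no 3-step plan works, so 4 is optimal.

rotate(2, -90), rotate(0, 90), rotate(1, 90), rotate(1, 90)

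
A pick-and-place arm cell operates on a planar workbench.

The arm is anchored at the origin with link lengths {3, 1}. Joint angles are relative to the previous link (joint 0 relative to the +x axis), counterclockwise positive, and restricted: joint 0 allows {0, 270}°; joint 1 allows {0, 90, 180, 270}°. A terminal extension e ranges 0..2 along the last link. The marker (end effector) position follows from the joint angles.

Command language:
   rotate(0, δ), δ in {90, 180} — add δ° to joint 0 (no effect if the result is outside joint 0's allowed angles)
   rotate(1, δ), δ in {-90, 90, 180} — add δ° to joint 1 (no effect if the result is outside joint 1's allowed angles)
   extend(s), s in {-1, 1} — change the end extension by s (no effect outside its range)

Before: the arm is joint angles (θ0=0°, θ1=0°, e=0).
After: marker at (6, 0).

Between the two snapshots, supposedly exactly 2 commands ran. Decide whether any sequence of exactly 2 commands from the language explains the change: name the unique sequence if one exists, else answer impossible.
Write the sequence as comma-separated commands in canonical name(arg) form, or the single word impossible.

start: joint angles (θ0=0°, θ1=0°, e=0)
step 1 (extend(1)): joint angles (θ0=0°, θ1=0°, e=1)
step 2 (extend(1)): joint angles (θ0=0°, θ1=0°, e=2)
no other 2-command option fits: unique.

extend(1), extend(1)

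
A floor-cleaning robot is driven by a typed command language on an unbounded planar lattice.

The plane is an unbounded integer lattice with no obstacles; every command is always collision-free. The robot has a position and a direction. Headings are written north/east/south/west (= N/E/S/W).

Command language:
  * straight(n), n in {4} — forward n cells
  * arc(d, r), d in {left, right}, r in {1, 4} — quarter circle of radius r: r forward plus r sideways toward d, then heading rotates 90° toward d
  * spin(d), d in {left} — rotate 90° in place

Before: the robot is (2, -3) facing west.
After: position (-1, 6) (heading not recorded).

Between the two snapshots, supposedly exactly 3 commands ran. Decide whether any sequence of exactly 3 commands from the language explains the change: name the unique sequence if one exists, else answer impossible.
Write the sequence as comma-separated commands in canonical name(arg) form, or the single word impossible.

key: order matters: swapping arc(right, 4) and arc(right, 1) lands elsewhere
start: (2, -3) facing west
t=1 arc(right, 4) ⇒ (-2, 1) facing north
t=2 straight(4) ⇒ (-2, 5) facing north
t=3 arc(right, 1) ⇒ (-1, 6) facing east
no rival 3-sequence matches.

arc(right, 4), straight(4), arc(right, 1)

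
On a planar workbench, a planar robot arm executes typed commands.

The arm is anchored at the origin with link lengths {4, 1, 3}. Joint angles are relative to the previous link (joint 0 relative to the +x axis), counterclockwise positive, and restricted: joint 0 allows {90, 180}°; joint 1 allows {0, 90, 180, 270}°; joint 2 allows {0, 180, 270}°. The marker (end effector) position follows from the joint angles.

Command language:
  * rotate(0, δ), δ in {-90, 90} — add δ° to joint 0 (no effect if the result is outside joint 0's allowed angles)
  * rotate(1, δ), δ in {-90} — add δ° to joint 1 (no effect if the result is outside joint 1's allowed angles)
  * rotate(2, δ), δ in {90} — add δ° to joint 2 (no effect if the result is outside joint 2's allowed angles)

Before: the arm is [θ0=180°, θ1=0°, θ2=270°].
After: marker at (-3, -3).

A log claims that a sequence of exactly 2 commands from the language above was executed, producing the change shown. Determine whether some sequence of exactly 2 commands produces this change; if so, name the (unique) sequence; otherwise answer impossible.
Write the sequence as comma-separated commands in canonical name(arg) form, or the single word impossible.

rotate(1, -90), rotate(1, -90)

begin: [θ0=180°, θ1=0°, θ2=270°]
[1] after rotate(1, -90): [θ0=180°, θ1=270°, θ2=270°]
[2] after rotate(1, -90): [θ0=180°, θ1=180°, θ2=270°]
uniquely the one of 16 2-step routes that fits.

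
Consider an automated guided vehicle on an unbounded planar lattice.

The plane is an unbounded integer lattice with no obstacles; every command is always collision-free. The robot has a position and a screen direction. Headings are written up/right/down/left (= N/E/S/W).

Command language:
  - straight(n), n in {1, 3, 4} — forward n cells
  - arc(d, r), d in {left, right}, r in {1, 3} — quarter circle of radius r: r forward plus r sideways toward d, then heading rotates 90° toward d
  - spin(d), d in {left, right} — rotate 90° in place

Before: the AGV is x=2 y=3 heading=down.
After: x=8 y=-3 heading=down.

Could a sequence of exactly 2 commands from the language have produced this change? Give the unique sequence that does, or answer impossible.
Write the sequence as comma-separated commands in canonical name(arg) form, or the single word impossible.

arc(left, 3), arc(right, 3)

key: running arc(right, 3) before arc(left, 3) would end elsewhere — order is forced
start: x=2 y=3 heading=down
step 1 (arc(left, 3)): x=5 y=0 heading=right
step 2 (arc(right, 3)): x=8 y=-3 heading=down
no other 2-command option fits: unique.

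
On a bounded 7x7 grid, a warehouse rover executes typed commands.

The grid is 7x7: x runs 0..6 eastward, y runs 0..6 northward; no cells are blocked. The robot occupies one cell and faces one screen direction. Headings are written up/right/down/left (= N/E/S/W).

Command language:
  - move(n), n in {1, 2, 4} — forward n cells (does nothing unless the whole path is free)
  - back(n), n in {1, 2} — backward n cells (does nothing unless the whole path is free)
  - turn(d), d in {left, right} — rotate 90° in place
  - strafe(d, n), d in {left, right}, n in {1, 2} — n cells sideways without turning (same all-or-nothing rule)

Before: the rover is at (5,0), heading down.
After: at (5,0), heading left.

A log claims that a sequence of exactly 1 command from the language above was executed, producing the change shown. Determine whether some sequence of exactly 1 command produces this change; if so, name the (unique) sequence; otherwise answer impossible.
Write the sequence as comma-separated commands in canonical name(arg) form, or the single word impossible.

key: parked at (5,0) the whole time — nothing moves the robot
initial: at (5,0), heading down
step 1 (turn(right)): at (5,0), heading left
no other 1-command option fits: unique.

turn(right)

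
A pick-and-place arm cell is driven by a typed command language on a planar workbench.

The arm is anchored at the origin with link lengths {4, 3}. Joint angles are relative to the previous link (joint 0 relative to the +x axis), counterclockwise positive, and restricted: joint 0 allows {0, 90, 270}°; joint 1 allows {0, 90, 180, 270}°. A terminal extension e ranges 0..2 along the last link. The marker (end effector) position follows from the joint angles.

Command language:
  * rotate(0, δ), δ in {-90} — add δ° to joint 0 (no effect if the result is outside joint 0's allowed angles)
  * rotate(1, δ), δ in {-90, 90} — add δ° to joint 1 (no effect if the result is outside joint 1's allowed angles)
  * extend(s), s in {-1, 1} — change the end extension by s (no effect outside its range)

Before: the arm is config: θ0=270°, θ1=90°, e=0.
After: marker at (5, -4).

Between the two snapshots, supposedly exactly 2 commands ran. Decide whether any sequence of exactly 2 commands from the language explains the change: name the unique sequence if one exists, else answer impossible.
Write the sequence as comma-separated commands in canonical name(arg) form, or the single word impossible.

extend(1), extend(1)

t0: config: θ0=270°, θ1=90°, e=0
[1] after extend(1): config: θ0=270°, θ1=90°, e=1
[2] after extend(1): config: θ0=270°, θ1=90°, e=2
all 25 alternatives checked — unique.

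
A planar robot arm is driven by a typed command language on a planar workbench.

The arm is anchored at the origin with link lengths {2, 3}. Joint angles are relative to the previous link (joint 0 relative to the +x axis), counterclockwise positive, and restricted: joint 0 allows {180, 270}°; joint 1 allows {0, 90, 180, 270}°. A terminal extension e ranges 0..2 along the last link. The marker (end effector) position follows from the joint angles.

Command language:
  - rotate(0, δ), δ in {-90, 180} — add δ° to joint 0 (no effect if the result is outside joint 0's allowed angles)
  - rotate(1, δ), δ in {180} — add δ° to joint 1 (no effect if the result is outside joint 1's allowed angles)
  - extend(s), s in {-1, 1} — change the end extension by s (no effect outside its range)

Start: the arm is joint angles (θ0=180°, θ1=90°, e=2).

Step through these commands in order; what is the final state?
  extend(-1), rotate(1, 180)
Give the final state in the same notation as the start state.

joint angles (θ0=180°, θ1=270°, e=1)

t0: joint angles (θ0=180°, θ1=90°, e=2)
1. extend(-1) → joint angles (θ0=180°, θ1=90°, e=1)
2. rotate(1, 180) → joint angles (θ0=180°, θ1=270°, e=1)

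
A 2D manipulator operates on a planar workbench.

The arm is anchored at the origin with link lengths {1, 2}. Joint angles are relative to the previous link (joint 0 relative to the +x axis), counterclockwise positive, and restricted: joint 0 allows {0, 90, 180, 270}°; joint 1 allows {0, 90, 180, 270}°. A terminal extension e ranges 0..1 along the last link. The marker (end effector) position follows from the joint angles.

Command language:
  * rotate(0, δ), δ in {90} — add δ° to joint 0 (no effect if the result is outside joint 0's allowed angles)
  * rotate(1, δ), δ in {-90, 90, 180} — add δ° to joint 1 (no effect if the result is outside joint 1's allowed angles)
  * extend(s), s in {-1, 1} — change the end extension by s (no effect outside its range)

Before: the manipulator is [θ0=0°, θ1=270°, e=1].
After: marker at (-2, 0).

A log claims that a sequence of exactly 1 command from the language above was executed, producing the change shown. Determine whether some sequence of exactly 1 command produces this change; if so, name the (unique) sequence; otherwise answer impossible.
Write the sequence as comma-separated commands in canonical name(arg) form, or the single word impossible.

start: [θ0=0°, θ1=270°, e=1]
1. rotate(1, -90) → [θ0=0°, θ1=180°, e=1]
no rival 1-sequence matches.

rotate(1, -90)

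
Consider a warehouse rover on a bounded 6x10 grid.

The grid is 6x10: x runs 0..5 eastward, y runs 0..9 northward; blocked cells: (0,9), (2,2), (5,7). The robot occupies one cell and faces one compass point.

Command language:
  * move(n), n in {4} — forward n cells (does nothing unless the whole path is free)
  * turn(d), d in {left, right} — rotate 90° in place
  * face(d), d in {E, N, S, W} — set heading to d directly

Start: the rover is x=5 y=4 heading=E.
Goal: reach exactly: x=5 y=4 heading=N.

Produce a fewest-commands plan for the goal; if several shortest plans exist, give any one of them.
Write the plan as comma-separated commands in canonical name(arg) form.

begin: x=5 y=4 heading=E
[1] after turn(left): x=5 y=4 heading=N
shorter routes all fall short; 1 is best.

turn(left)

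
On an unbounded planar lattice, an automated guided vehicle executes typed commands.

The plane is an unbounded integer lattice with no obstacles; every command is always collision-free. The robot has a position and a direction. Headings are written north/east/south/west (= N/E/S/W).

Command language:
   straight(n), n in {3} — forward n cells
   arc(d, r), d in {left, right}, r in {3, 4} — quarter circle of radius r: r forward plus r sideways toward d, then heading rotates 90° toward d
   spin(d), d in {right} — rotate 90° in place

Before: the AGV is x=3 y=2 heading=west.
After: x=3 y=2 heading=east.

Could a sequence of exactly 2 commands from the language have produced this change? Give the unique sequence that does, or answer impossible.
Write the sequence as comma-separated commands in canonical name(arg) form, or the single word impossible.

spin(right), spin(right)

key: parked at (3,2) the whole time — nothing moves the robot
start: x=3 y=2 heading=west
[1] after spin(right): x=3 y=2 heading=north
[2] after spin(right): x=3 y=2 heading=east
all 36 alternatives checked — unique.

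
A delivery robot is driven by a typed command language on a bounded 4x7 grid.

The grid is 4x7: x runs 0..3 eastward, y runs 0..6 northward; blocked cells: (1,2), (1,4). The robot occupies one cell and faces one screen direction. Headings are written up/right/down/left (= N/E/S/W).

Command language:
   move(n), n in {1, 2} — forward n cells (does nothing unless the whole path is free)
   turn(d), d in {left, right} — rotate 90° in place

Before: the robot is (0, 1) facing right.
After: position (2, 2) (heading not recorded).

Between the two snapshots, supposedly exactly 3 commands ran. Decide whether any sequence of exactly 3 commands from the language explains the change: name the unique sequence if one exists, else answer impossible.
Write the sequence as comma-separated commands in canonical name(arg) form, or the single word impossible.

move(2), turn(left), move(1)

key: order matters: swapping move(2) and move(1) lands elsewhere
from: (0, 1) facing right
1. move(2) → (2, 1) facing right
2. turn(left) → (2, 1) facing up
3. move(1) → (2, 2) facing up
all 64 alternatives checked — unique.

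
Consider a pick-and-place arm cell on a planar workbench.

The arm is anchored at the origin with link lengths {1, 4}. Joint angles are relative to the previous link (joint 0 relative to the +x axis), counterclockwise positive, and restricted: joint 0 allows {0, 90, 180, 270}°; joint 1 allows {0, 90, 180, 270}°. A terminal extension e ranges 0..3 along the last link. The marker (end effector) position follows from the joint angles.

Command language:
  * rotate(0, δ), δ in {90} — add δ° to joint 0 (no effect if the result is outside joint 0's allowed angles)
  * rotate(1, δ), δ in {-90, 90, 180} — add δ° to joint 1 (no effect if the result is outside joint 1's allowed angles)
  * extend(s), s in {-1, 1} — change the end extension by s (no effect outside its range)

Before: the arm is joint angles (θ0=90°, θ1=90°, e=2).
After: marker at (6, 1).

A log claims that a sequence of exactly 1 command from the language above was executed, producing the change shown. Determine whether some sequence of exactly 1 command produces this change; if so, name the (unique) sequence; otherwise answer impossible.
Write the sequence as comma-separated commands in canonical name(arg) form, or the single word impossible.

rotate(1, 180)

initial: joint angles (θ0=90°, θ1=90°, e=2)
step 1 (rotate(1, 180)): joint angles (θ0=90°, θ1=270°, e=2)
no other 1-command option fits: unique.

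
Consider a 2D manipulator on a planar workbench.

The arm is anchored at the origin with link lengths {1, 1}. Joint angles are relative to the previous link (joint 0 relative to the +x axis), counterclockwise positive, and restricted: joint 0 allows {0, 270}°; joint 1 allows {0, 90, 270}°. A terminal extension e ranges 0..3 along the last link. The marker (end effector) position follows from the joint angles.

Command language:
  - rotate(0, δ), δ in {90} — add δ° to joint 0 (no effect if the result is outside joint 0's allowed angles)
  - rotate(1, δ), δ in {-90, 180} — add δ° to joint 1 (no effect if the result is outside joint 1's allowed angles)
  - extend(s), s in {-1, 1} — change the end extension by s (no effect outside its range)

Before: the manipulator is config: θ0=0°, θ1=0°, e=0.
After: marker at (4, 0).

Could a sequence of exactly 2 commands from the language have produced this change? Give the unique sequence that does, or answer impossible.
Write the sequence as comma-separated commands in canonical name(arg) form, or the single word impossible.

begin: config: θ0=0°, θ1=0°, e=0
step 1 (extend(1)): config: θ0=0°, θ1=0°, e=1
step 2 (extend(1)): config: θ0=0°, θ1=0°, e=2
no rival 2-sequence matches.

extend(1), extend(1)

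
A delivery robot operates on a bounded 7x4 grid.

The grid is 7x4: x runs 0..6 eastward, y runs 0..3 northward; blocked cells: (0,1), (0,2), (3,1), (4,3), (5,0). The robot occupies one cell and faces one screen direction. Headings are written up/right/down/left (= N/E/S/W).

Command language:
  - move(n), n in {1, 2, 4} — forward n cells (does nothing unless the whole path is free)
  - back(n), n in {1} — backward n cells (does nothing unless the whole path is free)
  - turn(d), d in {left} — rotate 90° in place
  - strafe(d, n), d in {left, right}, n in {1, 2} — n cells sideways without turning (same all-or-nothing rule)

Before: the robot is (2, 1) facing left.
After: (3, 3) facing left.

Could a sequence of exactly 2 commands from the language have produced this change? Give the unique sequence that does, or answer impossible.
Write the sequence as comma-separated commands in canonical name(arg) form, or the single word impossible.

strafe(right, 2), back(1)

key: order matters: swapping strafe(right, 2) and back(1) lands elsewhere
from: (2, 1) facing left
1. strafe(right, 2) → (2, 3) facing left
2. back(1) → (3, 3) facing left
all 81 alternatives checked — unique.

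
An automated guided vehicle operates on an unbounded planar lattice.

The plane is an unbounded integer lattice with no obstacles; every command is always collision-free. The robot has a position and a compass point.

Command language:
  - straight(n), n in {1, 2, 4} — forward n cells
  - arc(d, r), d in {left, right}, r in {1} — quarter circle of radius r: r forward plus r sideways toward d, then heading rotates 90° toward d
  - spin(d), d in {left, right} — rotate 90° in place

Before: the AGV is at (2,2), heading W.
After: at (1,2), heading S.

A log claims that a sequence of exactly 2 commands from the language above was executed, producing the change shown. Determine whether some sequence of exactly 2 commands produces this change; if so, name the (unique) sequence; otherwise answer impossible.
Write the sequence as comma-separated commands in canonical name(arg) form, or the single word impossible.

key: order matters: swapping straight(1) and spin(left) lands elsewhere
begin: at (2,2), heading W
t=1 straight(1) ⇒ at (1,2), heading W
t=2 spin(left) ⇒ at (1,2), heading S
no rival 2-sequence matches.

straight(1), spin(left)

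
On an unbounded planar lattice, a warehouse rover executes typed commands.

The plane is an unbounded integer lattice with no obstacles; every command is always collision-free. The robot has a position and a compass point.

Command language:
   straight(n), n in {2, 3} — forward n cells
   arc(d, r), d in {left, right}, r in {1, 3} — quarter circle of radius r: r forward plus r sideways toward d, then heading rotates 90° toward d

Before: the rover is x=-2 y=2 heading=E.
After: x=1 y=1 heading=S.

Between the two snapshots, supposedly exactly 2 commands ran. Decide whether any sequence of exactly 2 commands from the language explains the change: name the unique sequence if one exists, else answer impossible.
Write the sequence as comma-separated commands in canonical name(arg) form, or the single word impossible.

key: cell and facing (now S) both changed — the 2 commands mix motion and turning
initial: x=-2 y=2 heading=E
[1] after straight(2): x=0 y=2 heading=E
[2] after arc(right, 1): x=1 y=1 heading=S
no rival 2-sequence matches.

straight(2), arc(right, 1)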